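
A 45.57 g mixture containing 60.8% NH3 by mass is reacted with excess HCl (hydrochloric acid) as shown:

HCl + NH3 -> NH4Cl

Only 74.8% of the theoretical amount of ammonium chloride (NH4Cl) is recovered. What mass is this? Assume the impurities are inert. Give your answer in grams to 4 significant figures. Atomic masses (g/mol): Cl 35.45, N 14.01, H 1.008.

Pure NH3 available = 45.57 g × 0.608 = 27.707 g.
M(NH3) = 14.01 + 3(1.008) = 17.034 g/mol.
M(NH4Cl) = 14.01 + 4(1.008) + 35.45 = 53.492 g/mol.
n(NH3) = 27.707 g / 17.034 g/mol = 1.6265 mol.
From the equation the NH3:NH4Cl mole ratio is 1:1, so n(NH4Cl) = 1.6265 × 1/1 = 1.6265 mol.
Mass of NH4Cl = 1.6265 mol × 53.492 g/mol = 87.007 g.
Actual mass collected = 87.007 g × 0.748 = 65.081 g.

65.08 g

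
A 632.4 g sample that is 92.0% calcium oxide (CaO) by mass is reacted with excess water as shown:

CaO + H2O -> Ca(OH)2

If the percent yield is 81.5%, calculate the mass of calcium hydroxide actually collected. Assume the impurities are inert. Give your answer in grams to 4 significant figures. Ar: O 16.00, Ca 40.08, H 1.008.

Pure CaO available = 632.4 g × 0.920 = 581.81 g.
M(CaO) = 40.08 + 16.00 = 56.08 g/mol.
M(Ca(OH)2) = 40.08 + 2(16.00) + 2(1.008) = 74.096 g/mol.
n(CaO) = 581.81 g / 56.08 g/mol = 10.375 mol.
From the equation the CaO:Ca(OH)2 mole ratio is 1:1, so n(Ca(OH)2) = 10.375 × 1/1 = 10.375 mol.
Mass of Ca(OH)2 = 10.375 mol × 74.096 g/mol = 768.72 g.
Actual mass collected = 768.72 g × 0.815 = 626.50 g.

626.5 g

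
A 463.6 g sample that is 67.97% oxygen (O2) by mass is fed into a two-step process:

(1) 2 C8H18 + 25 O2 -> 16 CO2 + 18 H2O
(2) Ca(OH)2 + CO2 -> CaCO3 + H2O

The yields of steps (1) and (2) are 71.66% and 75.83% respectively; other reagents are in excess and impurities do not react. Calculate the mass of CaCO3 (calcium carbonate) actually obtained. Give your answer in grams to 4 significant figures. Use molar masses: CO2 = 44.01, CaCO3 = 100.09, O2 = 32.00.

342.8 g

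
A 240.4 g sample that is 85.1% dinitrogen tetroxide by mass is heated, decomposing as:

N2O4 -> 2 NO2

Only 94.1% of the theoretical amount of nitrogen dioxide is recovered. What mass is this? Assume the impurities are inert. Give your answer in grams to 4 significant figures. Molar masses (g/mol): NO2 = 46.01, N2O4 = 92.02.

192.5 g

Pure N2O4 available = 240.4 g × 0.851 = 204.58 g.
n(N2O4) = 204.58 g / 92.02 g/mol = 2.2232 mol.
From the equation the N2O4:NO2 mole ratio is 1:2, so n(NO2) = 2.2232 × 2/1 = 4.4464 mol.
Mass of NO2 = 4.4464 mol × 46.01 g/mol = 204.58 g.
Actual mass collected = 204.58 g × 0.941 = 192.51 g.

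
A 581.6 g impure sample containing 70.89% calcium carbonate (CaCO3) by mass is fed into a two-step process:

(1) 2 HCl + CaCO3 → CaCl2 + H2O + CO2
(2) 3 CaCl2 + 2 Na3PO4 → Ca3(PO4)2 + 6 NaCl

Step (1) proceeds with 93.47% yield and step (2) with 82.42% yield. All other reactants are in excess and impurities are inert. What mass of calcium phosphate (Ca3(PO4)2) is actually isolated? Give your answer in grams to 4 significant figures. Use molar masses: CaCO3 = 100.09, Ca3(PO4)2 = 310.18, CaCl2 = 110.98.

328.1 g

Pure CaCO3 = 581.6 × 0.7089 = 412.30 g.
n(CaCO3) = 412.30 / 100.09 = 4.1193 mol.
Step 1 (CaCO3:CaCl2 = 1:1): theoretical n(CaCl2) = 4.1193 mol; at 93.47% yield, n(CaCl2) = 3.8503 mol.
Step 2 (CaCl2:Ca3(PO4)2 = 3:1): theoretical n(Ca3(PO4)2) = 1.2834 mol, so theoretical mass = 1.2834 × 310.18 = 398.09 g.
At 82.42% yield, actual mass of Ca3(PO4)2 = 398.09 × 0.8242 = 328.11 g.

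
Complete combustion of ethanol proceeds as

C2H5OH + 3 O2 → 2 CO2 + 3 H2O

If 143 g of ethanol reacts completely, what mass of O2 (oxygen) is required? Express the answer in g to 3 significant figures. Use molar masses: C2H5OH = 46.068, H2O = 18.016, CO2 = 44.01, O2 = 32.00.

298 g

n(C2H5OH) = 143.0 g / 46.068 g/mol = 3.104 mol.
From the equation the C2H5OH:O2 mole ratio is 1:3, so n(O2) = 3.104 × 3/1 = 9.312 mol.
Mass of O2 = 9.312 mol × 32.00 g/mol = 298.0 g.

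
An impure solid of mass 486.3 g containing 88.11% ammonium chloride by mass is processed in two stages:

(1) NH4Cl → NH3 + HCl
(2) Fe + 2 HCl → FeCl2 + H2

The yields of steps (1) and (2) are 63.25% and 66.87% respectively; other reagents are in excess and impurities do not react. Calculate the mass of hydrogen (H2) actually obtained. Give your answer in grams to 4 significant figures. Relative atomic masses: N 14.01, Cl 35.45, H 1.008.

3.415 g

Pure NH4Cl = 486.3 × 0.8811 = 428.48 g.
M(NH4Cl) = 14.01 + 4(1.008) + 35.45 = 53.492 g/mol.
M(H2) = 2(1.008) = 2.016 g/mol.
n(NH4Cl) = 428.48 / 53.492 = 8.0101 mol.
Step 1 (NH4Cl:HCl = 1:1): theoretical n(HCl) = 8.0101 mol; at 63.25% yield, n(HCl) = 5.0664 mol.
Step 2 (HCl:H2 = 2:1): theoretical n(H2) = 2.5332 mol, so theoretical mass = 2.5332 × 2.016 = 5.1070 g.
At 66.87% yield, actual mass of H2 = 5.1070 × 0.6687 = 3.4150 g.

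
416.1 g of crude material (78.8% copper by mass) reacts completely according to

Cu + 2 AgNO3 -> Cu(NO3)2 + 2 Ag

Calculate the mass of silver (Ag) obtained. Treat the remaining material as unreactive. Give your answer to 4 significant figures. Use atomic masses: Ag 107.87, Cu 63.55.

1113 g

Mass of pure Cu = 416.1 g × 0.788 = 327.89 g.
M(Cu) = 63.55 g/mol.
M(Ag) = 107.87 g/mol.
n(Cu) = 327.89 g / 63.55 g/mol = 5.1595 mol.
From the equation the Cu:Ag mole ratio is 1:2, so n(Ag) = 5.1595 × 2/1 = 10.319 mol.
Mass of Ag = 10.319 mol × 107.87 g/mol = 1113.1 g.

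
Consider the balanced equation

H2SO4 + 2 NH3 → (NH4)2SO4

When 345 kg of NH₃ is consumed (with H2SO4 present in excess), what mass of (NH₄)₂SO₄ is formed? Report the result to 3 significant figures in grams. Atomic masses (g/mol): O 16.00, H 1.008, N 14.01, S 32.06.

M(NH3) = 14.01 + 3(1.008) = 17.034 g/mol.
M((NH4)2SO4) = 2(14.01) + 8(1.008) + 32.06 + 4(16.00) = 132.144 g/mol.
Convert: 345 kg = 345000 g.
n(NH3) = 345000 g / 17.034 g/mol = 20250 mol.
From the equation the NH3:(NH4)2SO4 mole ratio is 2:1, so n((NH4)2SO4) = 20250 × 1/2 = 10130 mol.
Mass of (NH4)2SO4 = 10130 mol × 132.144 g/mol = 1.338 × 10^6 g.

1340000 g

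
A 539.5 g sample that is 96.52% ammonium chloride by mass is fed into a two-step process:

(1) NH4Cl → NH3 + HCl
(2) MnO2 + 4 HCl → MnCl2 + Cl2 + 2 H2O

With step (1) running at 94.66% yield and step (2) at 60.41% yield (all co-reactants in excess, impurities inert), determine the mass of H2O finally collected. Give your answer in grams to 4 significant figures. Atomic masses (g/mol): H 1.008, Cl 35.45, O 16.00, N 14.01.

50.14 g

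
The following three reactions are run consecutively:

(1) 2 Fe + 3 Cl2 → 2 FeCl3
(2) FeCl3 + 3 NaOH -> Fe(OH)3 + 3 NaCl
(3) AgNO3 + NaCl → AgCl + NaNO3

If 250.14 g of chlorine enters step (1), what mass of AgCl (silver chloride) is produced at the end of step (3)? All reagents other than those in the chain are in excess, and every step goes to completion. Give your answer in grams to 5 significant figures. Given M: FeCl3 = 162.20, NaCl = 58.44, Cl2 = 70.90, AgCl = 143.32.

1011.3 g

n(Cl2) = 250.14 / 70.90 = 3.52807 mol.
Reaction (1): Cl2→FeCl3 ratio 3:2 ⇒ n(FeCl3) = 2.35205 mol.
Reaction (2): FeCl3→NaCl ratio 1:3 ⇒ n(NaCl) = 7.05614 mol.
Reaction (3): NaCl→AgCl ratio 1:1 ⇒ n(AgCl) = 7.05614 mol.
Mass of AgCl = 7.05614 × 143.32 = 1011.29 g.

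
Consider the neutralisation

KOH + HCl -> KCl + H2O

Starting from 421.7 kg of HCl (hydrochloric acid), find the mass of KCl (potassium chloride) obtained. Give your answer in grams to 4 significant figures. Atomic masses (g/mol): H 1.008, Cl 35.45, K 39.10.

M(HCl) = 1.008 + 35.45 = 36.458 g/mol.
M(KCl) = 39.10 + 35.45 = 74.55 g/mol.
Convert: 421.7 kg = 421700 g.
n(HCl) = 421700 g / 36.458 g/mol = 11567 mol.
From the equation the HCl:KCl mole ratio is 1:1, so n(KCl) = 11567 × 1/1 = 11567 mol.
Mass of KCl = 11567 mol × 74.55 g/mol = 862300 g.

862300 g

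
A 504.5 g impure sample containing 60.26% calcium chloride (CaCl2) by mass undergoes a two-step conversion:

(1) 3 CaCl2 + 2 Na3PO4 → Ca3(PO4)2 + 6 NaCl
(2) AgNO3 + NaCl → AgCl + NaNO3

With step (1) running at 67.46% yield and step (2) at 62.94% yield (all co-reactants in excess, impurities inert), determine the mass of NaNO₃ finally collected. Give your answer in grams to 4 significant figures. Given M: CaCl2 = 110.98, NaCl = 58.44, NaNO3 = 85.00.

Pure CaCl2 = 504.5 × 0.6026 = 304.01 g.
n(CaCl2) = 304.01 / 110.98 = 2.7393 mol.
Step 1 (CaCl2:NaCl = 3:6): theoretical n(NaCl) = 5.4787 mol; at 67.46% yield, n(NaCl) = 3.6959 mol.
Step 2 (NaCl:NaNO3 = 1:1): theoretical n(NaNO3) = 3.6959 mol, so theoretical mass = 3.6959 × 85.00 = 314.15 g.
At 62.94% yield, actual mass of NaNO3 = 314.15 × 0.6294 = 197.73 g.

197.7 g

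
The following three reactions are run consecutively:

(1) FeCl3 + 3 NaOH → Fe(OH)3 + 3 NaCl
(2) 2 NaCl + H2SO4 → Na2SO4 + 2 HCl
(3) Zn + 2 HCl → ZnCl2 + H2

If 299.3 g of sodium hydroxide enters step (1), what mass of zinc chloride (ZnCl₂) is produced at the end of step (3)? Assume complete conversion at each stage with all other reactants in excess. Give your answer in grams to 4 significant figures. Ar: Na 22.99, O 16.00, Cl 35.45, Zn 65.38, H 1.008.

509.9 g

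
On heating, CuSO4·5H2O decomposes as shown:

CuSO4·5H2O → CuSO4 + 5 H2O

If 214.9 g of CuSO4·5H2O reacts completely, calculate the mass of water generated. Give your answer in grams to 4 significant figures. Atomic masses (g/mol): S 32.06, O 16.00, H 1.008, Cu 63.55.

M(CuSO4·5H2O) = 63.55 + 32.06 + 9(16.00) + 10(1.008) = 249.69 g/mol.
M(H2O) = 2(1.008) + 16.00 = 18.016 g/mol.
n(CuSO4·5H2O) = 214.90 g / 249.69 g/mol = 0.86067 mol.
From the equation the CuSO4·5H2O:H2O mole ratio is 1:5, so n(H2O) = 0.86067 × 5/1 = 4.3033 mol.
Mass of H2O = 4.3033 mol × 18.016 g/mol = 77.529 g.

77.53 g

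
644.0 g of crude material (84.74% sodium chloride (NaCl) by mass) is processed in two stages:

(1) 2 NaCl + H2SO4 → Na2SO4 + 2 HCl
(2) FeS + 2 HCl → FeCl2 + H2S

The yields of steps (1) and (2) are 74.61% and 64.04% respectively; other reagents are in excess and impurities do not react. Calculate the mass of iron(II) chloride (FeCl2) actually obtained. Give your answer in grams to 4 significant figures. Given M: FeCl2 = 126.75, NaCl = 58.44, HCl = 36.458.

Pure NaCl = 644.0 × 0.8474 = 545.73 g.
n(NaCl) = 545.73 / 58.44 = 9.3382 mol.
Step 1 (NaCl:HCl = 2:2): theoretical n(HCl) = 9.3382 mol; at 74.61% yield, n(HCl) = 6.9672 mol.
Step 2 (HCl:FeCl2 = 2:1): theoretical n(FeCl2) = 3.4836 mol, so theoretical mass = 3.4836 × 126.75 = 441.55 g.
At 64.04% yield, actual mass of FeCl2 = 441.55 × 0.6404 = 282.77 g.

282.8 g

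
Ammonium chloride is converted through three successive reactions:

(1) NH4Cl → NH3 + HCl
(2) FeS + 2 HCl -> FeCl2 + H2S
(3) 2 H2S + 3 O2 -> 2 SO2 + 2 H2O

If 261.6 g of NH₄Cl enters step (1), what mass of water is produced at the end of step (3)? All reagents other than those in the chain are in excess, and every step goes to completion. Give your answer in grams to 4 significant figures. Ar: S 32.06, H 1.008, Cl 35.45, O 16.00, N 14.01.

44.05 g

M(NH4Cl) = 14.01 + 4(1.008) + 35.45 = 53.492 g/mol.
M(H2O) = 2(1.008) + 16.00 = 18.016 g/mol.
n(NH4Cl) = 261.6 / 53.492 = 4.8905 mol.
Reaction (1): NH4Cl→HCl ratio 1:1 ⇒ n(HCl) = 4.8905 mol.
Reaction (2): HCl→H2S ratio 2:1 ⇒ n(H2S) = 2.4452 mol.
Reaction (3): H2S→H2O ratio 2:2 ⇒ n(H2O) = 2.4452 mol.
Mass of H2O = 2.4452 × 18.016 = 44.053 g.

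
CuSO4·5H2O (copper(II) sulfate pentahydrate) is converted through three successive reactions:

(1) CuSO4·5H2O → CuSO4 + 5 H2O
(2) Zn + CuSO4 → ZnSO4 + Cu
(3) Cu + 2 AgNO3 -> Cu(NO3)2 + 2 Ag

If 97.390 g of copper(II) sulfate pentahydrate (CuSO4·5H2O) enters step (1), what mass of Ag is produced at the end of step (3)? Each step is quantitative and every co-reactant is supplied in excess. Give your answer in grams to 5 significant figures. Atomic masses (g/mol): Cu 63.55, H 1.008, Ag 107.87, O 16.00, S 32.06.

84.148 g

M(CuSO4·5H2O) = 63.55 + 32.06 + 9(16.00) + 10(1.008) = 249.69 g/mol.
M(Ag) = 107.87 g/mol.
n(CuSO4·5H2O) = 97.390 / 249.69 = 0.390044 mol.
Reaction (1): CuSO4·5H2O→CuSO4 ratio 1:1 ⇒ n(CuSO4) = 0.390044 mol.
Reaction (2): CuSO4→Cu ratio 1:1 ⇒ n(Cu) = 0.390044 mol.
Reaction (3): Cu→Ag ratio 1:2 ⇒ n(Ag) = 0.780087 mol.
Mass of Ag = 0.780087 × 107.87 = 84.1480 g.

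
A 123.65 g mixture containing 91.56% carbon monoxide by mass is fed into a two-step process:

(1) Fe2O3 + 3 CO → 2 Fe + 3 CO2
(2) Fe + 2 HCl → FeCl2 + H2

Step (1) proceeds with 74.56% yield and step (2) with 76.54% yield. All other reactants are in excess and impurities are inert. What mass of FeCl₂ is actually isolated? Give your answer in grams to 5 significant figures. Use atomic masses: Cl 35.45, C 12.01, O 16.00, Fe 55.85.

Pure CO = 123.65 × 0.9156 = 113.214 g.
M(CO) = 12.01 + 16.00 = 28.01 g/mol.
M(FeCl2) = 55.85 + 2(35.45) = 126.75 g/mol.
n(CO) = 113.214 / 28.01 = 4.04191 mol.
Step 1 (CO:Fe = 3:2): theoretical n(Fe) = 2.69461 mol; at 74.56% yield, n(Fe) = 2.00910 mol.
Step 2 (Fe:FeCl2 = 1:1): theoretical n(FeCl2) = 2.00910 mol, so theoretical mass = 2.00910 × 126.75 = 254.653 g.
At 76.54% yield, actual mass of FeCl2 = 254.653 × 0.7654 = 194.912 g.

194.91 g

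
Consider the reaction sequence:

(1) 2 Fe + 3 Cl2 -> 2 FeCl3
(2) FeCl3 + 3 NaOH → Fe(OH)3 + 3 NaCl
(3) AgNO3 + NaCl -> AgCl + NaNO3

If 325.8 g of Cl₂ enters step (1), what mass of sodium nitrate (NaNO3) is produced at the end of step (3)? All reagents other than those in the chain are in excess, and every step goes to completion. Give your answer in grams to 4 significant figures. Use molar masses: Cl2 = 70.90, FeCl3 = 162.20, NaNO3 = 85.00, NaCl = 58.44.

781.2 g

n(Cl2) = 325.8 / 70.90 = 4.5952 mol.
Reaction (1): Cl2→FeCl3 ratio 3:2 ⇒ n(FeCl3) = 3.0635 mol.
Reaction (2): FeCl3→NaCl ratio 1:3 ⇒ n(NaCl) = 9.1904 mol.
Reaction (3): NaCl→NaNO3 ratio 1:1 ⇒ n(NaNO3) = 9.1904 mol.
Mass of NaNO3 = 9.1904 × 85.00 = 781.18 g.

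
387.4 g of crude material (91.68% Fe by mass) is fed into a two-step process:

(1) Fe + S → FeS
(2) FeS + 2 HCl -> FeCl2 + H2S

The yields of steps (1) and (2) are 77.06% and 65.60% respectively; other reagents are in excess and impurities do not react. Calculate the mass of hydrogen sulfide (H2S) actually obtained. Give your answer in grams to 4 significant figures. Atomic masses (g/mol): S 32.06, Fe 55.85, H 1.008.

109.5 g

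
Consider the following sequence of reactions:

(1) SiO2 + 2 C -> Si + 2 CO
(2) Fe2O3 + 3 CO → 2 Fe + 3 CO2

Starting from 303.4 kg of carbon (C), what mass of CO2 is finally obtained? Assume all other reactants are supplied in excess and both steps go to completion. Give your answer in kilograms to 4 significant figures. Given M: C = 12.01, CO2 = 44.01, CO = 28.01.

303.4 kg = 303400 g.
n(C) = 303400 / 12.01 = 25262 mol.
Step 1 gives a 2:2 ratio of C to CO, so n(CO) = 25262 mol.
In step 2 the CO:CO2 ratio is 3:3, so n(CO2) = 25262 mol.
Mass of CO2 = 25262 × 44.01 = 1.1118 × 10^6 g = 1112 kg.

1112 kg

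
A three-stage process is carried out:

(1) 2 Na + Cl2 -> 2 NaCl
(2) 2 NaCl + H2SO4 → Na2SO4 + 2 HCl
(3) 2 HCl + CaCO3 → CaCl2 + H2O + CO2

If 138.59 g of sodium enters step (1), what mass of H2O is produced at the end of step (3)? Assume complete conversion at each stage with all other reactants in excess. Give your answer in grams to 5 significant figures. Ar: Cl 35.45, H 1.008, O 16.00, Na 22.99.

54.303 g

M(Na) = 22.99 g/mol.
M(H2O) = 2(1.008) + 16.00 = 18.016 g/mol.
n(Na) = 138.59 / 22.99 = 6.02827 mol.
Reaction (1): Na→NaCl ratio 2:2 ⇒ n(NaCl) = 6.02827 mol.
Reaction (2): NaCl→HCl ratio 2:2 ⇒ n(HCl) = 6.02827 mol.
Reaction (3): HCl→H2O ratio 2:1 ⇒ n(H2O) = 3.01414 mol.
Mass of H2O = 3.01414 × 18.016 = 54.3027 g.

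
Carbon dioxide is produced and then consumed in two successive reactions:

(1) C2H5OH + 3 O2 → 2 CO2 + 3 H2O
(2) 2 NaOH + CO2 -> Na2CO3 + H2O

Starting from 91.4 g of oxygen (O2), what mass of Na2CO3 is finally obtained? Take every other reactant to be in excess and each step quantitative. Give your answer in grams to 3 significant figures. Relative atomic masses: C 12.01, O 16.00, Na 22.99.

202 g

M(O2) = 2(16.00) = 32.00 g/mol.
M(Na2CO3) = 2(22.99) + 12.01 + 3(16.00) = 105.99 g/mol.
n(O2) = 91.40 / 32.00 = 2.856 mol.
Step 1 gives a 3:2 ratio of O2 to CO2, so n(CO2) = 1.904 mol.
In step 2 the CO2:Na2CO3 ratio is 1:1, so n(Na2CO3) = 1.904 mol.
Mass of Na2CO3 = 1.904 × 105.99 = 201.8 g.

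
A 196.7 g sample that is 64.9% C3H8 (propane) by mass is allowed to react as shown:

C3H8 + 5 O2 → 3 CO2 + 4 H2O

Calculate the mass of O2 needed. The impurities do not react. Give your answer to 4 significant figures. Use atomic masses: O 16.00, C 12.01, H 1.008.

463.2 g

Mass of pure C3H8 = 196.7 g × 0.649 = 127.66 g.
M(C3H8) = 3(12.01) + 8(1.008) = 44.094 g/mol.
M(O2) = 2(16.00) = 32.00 g/mol.
n(C3H8) = 127.66 g / 44.094 g/mol = 2.8951 mol.
From the equation the C3H8:O2 mole ratio is 1:5, so n(O2) = 2.8951 × 5/1 = 14.476 mol.
Mass of O2 = 14.476 mol × 32.00 g/mol = 463.22 g.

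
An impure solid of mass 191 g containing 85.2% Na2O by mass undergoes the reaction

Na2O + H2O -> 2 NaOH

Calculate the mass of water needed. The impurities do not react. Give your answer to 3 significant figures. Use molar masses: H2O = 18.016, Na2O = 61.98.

Mass of pure Na2O = 191 g × 0.852 = 162.7 g.
n(Na2O) = 162.7 g / 61.98 g/mol = 2.626 mol.
From the equation the Na2O:H2O mole ratio is 1:1, so n(H2O) = 2.626 × 1/1 = 2.626 mol.
Mass of H2O = 2.626 mol × 18.016 g/mol = 47.30 g.

47.3 g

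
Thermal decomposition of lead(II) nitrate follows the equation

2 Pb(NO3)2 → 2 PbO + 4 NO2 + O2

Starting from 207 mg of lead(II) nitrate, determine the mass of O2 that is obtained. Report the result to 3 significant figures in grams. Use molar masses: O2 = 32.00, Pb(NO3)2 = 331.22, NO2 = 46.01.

Convert: 207 mg = 0.2070 g.
n(Pb(NO3)2) = 0.2070 g / 331.22 g/mol = 0.0006250 mol.
From the equation the Pb(NO3)2:O2 mole ratio is 2:1, so n(O2) = 0.0006250 × 1/2 = 0.0003125 mol.
Mass of O2 = 0.0003125 mol × 32.00 g/mol = 0.009999 g.

0.01000 g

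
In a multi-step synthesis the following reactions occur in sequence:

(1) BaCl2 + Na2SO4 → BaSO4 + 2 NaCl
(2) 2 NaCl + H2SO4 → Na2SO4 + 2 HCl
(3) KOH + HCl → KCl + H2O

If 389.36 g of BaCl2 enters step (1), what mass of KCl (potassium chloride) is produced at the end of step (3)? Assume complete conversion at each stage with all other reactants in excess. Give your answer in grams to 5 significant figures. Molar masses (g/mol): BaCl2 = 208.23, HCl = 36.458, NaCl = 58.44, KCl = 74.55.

278.80 g

n(BaCl2) = 389.36 / 208.23 = 1.86986 mol.
Reaction (1): BaCl2→NaCl ratio 1:2 ⇒ n(NaCl) = 3.73971 mol.
Reaction (2): NaCl→HCl ratio 2:2 ⇒ n(HCl) = 3.73971 mol.
Reaction (3): HCl→KCl ratio 1:1 ⇒ n(KCl) = 3.73971 mol.
Mass of KCl = 3.73971 × 74.55 = 278.795 g.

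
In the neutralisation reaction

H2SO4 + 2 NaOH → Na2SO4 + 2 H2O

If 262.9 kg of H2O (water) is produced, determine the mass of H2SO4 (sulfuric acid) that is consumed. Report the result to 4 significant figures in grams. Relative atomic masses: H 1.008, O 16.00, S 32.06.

M(H2O) = 2(1.008) + 16.00 = 18.016 g/mol.
M(H2SO4) = 2(1.008) + 32.06 + 4(16.00) = 98.076 g/mol.
Convert: 262.9 kg = 262900 g.
n(H2O) = 262900 g / 18.016 g/mol = 14593 mol.
From the equation the H2O:H2SO4 mole ratio is 2:1, so n(H2SO4) = 14593 × 1/2 = 7296.3 mol.
Mass of H2SO4 = 7296.3 mol × 98.076 g/mol = 715590 g.

715600 g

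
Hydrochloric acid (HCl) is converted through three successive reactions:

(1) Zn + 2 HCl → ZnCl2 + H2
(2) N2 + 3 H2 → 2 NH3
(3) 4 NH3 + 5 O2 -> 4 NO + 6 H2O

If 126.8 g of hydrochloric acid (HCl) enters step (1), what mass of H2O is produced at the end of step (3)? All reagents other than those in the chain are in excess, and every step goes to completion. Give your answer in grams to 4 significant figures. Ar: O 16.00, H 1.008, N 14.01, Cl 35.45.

M(HCl) = 1.008 + 35.45 = 36.458 g/mol.
M(H2O) = 2(1.008) + 16.00 = 18.016 g/mol.
n(HCl) = 126.8 / 36.458 = 3.4780 mol.
Reaction (1): HCl→H2 ratio 2:1 ⇒ n(H2) = 1.7390 mol.
Reaction (2): H2→NH3 ratio 3:2 ⇒ n(NH3) = 1.1593 mol.
Reaction (3): NH3→H2O ratio 4:6 ⇒ n(H2O) = 1.7390 mol.
Mass of H2O = 1.7390 × 18.016 = 31.330 g.

31.33 g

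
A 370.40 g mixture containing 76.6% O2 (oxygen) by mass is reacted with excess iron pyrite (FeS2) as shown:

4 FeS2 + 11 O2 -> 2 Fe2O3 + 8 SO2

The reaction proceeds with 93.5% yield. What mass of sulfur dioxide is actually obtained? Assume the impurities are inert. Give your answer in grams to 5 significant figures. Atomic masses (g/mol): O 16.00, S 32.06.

Pure O2 available = 370.40 g × 0.766 = 283.726 g.
M(O2) = 2(16.00) = 32.00 g/mol.
M(SO2) = 32.06 + 2(16.00) = 64.06 g/mol.
n(O2) = 283.726 g / 32.00 g/mol = 8.86645 mol.
From the equation the O2:SO2 mole ratio is 11:8, so n(SO2) = 8.86645 × 8/11 = 6.44833 mol.
Mass of SO2 = 6.44833 mol × 64.06 g/mol = 413.080 g.
Actual mass collected = 413.080 g × 0.935 = 386.230 g.

386.23 g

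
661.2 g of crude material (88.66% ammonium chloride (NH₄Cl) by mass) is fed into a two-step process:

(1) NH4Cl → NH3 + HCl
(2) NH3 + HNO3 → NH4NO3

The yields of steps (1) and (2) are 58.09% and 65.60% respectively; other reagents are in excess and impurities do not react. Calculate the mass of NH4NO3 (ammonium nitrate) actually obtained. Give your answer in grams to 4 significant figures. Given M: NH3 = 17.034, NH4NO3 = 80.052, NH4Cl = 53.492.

Pure NH4Cl = 661.2 × 0.8866 = 586.22 g.
n(NH4Cl) = 586.22 / 53.492 = 10.959 mol.
Step 1 (NH4Cl:NH3 = 1:1): theoretical n(NH3) = 10.959 mol; at 58.09% yield, n(NH3) = 6.3661 mol.
Step 2 (NH3:NH4NO3 = 1:1): theoretical n(NH4NO3) = 6.3661 mol, so theoretical mass = 6.3661 × 80.052 = 509.62 g.
At 65.60% yield, actual mass of NH4NO3 = 509.62 × 0.6560 = 334.31 g.

334.3 g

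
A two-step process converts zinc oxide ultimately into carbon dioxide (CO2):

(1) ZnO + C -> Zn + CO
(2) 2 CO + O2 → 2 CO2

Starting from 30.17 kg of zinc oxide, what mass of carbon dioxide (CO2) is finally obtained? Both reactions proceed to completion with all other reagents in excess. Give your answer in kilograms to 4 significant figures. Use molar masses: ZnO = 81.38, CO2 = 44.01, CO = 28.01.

16.32 kg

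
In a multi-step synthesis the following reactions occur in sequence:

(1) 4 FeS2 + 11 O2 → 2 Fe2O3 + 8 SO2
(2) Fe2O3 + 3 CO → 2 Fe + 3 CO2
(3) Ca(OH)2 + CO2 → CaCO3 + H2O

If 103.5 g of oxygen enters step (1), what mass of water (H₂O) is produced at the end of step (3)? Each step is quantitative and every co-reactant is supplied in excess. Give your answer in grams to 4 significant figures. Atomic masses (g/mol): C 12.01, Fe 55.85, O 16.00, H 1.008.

31.78 g

M(O2) = 2(16.00) = 32.00 g/mol.
M(H2O) = 2(1.008) + 16.00 = 18.016 g/mol.
n(O2) = 103.5 / 32.00 = 3.2344 mol.
Reaction (1): O2→Fe2O3 ratio 11:2 ⇒ n(Fe2O3) = 0.58807 mol.
Reaction (2): Fe2O3→CO2 ratio 1:3 ⇒ n(CO2) = 1.7642 mol.
Reaction (3): CO2→H2O ratio 1:1 ⇒ n(H2O) = 1.7642 mol.
Mass of H2O = 1.7642 × 18.016 = 31.784 g.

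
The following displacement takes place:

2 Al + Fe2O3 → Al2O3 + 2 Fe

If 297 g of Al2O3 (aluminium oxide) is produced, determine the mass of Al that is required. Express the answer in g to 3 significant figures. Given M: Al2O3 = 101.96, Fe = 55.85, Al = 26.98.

157 g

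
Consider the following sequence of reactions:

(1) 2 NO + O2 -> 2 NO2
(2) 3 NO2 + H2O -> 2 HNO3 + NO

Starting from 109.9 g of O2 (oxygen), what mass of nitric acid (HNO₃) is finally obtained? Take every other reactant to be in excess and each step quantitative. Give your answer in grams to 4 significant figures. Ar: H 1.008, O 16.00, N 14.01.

M(O2) = 2(16.00) = 32.00 g/mol.
M(HNO3) = 1.008 + 14.01 + 3(16.00) = 63.018 g/mol.
n(O2) = 109.90 / 32.00 = 3.4344 mol.
Step 1 gives a 1:2 ratio of O2 to NO2, so n(NO2) = 6.8688 mol.
In step 2 the NO2:HNO3 ratio is 3:2, so n(HNO3) = 4.5792 mol.
Mass of HNO3 = 4.5792 × 63.018 = 288.57 g.

288.6 g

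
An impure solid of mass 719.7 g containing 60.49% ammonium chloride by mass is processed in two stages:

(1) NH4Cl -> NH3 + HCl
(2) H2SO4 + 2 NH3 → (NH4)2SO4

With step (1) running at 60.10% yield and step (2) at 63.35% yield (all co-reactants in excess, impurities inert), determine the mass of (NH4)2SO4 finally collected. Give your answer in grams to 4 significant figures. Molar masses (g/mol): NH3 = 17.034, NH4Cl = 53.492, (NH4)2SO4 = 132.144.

204.7 g

Pure NH4Cl = 719.7 × 0.6049 = 435.35 g.
n(NH4Cl) = 435.35 / 53.492 = 8.1385 mol.
Step 1 (NH4Cl:NH3 = 1:1): theoretical n(NH3) = 8.1385 mol; at 60.10% yield, n(NH3) = 4.8913 mol.
Step 2 (NH3:(NH4)2SO4 = 2:1): theoretical n((NH4)2SO4) = 2.4456 mol, so theoretical mass = 2.4456 × 132.144 = 323.18 g.
At 63.35% yield, actual mass of (NH4)2SO4 = 323.18 × 0.6335 = 204.73 g.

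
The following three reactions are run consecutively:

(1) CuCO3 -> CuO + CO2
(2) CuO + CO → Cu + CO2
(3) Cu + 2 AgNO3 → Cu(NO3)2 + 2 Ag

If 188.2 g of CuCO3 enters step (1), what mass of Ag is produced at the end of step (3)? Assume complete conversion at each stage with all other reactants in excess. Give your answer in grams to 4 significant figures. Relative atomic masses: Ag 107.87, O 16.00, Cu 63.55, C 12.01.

M(CuCO3) = 63.55 + 12.01 + 3(16.00) = 123.56 g/mol.
M(Ag) = 107.87 g/mol.
n(CuCO3) = 188.2 / 123.56 = 1.5231 mol.
Reaction (1): CuCO3→CuO ratio 1:1 ⇒ n(CuO) = 1.5231 mol.
Reaction (2): CuO→Cu ratio 1:1 ⇒ n(Cu) = 1.5231 mol.
Reaction (3): Cu→Ag ratio 1:2 ⇒ n(Ag) = 3.0463 mol.
Mass of Ag = 3.0463 × 107.87 = 328.60 g.

328.6 g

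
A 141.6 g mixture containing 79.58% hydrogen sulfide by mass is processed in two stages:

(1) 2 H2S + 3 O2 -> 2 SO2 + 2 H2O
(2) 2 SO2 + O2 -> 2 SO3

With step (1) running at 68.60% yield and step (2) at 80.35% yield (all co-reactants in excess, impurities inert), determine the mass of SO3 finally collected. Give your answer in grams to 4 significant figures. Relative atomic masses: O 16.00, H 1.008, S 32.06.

145.9 g

Pure H2S = 141.6 × 0.7958 = 112.69 g.
M(H2S) = 2(1.008) + 32.06 = 34.076 g/mol.
M(SO3) = 32.06 + 3(16.00) = 80.06 g/mol.
n(H2S) = 112.69 / 34.076 = 3.3069 mol.
Step 1 (H2S:SO2 = 2:2): theoretical n(SO2) = 3.3069 mol; at 68.60% yield, n(SO2) = 2.2685 mol.
Step 2 (SO2:SO3 = 2:2): theoretical n(SO3) = 2.2685 mol, so theoretical mass = 2.2685 × 80.06 = 181.62 g.
At 80.35% yield, actual mass of SO3 = 181.62 × 0.8035 = 145.93 g.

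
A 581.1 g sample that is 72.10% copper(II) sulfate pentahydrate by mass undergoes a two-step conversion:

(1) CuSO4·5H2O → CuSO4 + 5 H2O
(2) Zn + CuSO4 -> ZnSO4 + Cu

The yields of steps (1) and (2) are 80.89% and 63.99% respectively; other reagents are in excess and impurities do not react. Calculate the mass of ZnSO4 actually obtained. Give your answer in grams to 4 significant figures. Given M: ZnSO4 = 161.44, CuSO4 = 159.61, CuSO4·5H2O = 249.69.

140.2 g

Pure CuSO4·5H2O = 581.1 × 0.7210 = 418.97 g.
n(CuSO4·5H2O) = 418.97 / 249.69 = 1.6780 mol.
Step 1 (CuSO4·5H2O:CuSO4 = 1:1): theoretical n(CuSO4) = 1.6780 mol; at 80.89% yield, n(CuSO4) = 1.3573 mol.
Step 2 (CuSO4:ZnSO4 = 1:1): theoretical n(ZnSO4) = 1.3573 mol, so theoretical mass = 1.3573 × 161.44 = 219.12 g.
At 63.99% yield, actual mass of ZnSO4 = 219.12 × 0.6399 = 140.22 g.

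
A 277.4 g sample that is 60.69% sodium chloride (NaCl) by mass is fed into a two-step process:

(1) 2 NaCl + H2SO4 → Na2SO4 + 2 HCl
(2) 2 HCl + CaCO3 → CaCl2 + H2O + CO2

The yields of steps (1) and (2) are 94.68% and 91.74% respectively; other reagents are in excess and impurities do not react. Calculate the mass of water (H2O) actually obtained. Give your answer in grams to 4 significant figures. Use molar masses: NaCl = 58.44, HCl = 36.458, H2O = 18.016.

22.54 g

Pure NaCl = 277.4 × 0.6069 = 168.35 g.
n(NaCl) = 168.35 / 58.44 = 2.8808 mol.
Step 1 (NaCl:HCl = 2:2): theoretical n(HCl) = 2.8808 mol; at 94.68% yield, n(HCl) = 2.7275 mol.
Step 2 (HCl:H2O = 2:1): theoretical n(H2O) = 1.3638 mol, so theoretical mass = 1.3638 × 18.016 = 24.570 g.
At 91.74% yield, actual mass of H2O = 24.570 × 0.9174 = 22.540 g.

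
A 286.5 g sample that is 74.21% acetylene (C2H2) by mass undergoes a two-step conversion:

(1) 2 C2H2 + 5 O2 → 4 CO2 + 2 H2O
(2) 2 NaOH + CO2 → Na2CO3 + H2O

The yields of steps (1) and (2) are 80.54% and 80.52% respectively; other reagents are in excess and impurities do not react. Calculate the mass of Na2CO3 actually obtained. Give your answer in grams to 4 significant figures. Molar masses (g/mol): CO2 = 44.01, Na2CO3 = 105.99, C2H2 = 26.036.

Pure C2H2 = 286.5 × 0.7421 = 212.61 g.
n(C2H2) = 212.61 / 26.036 = 8.1661 mol.
Step 1 (C2H2:CO2 = 2:4): theoretical n(CO2) = 16.332 mol; at 80.54% yield, n(CO2) = 13.154 mol.
Step 2 (CO2:Na2CO3 = 1:1): theoretical n(Na2CO3) = 13.154 mol, so theoretical mass = 13.154 × 105.99 = 1394.2 g.
At 80.52% yield, actual mass of Na2CO3 = 1394.2 × 0.8052 = 1122.6 g.

1123 g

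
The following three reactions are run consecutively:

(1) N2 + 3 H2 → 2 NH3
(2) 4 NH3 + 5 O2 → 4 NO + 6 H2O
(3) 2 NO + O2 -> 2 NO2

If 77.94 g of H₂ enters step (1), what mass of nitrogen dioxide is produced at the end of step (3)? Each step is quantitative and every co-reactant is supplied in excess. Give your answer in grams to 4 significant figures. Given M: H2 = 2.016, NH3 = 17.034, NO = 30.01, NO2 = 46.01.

n(H2) = 77.94 / 2.016 = 38.661 mol.
Reaction (1): H2→NH3 ratio 3:2 ⇒ n(NH3) = 25.774 mol.
Reaction (2): NH3→NO ratio 4:4 ⇒ n(NO) = 25.774 mol.
Reaction (3): NO→NO2 ratio 2:2 ⇒ n(NO2) = 25.774 mol.
Mass of NO2 = 25.774 × 46.01 = 1185.9 g.

1186 g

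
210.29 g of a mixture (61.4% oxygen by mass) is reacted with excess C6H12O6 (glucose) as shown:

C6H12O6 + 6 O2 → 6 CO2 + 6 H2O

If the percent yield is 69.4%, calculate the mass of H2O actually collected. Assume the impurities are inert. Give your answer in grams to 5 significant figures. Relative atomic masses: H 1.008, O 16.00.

Pure O2 available = 210.29 g × 0.614 = 129.118 g.
M(O2) = 2(16.00) = 32.00 g/mol.
M(H2O) = 2(1.008) + 16.00 = 18.016 g/mol.
n(O2) = 129.118 g / 32.00 g/mol = 4.03494 mol.
From the equation the O2:H2O mole ratio is 6:6, so n(H2O) = 4.03494 × 6/6 = 4.03494 mol.
Mass of H2O = 4.03494 mol × 18.016 g/mol = 72.6935 g.
Actual mass collected = 72.6935 g × 0.694 = 50.4493 g.

50.449 g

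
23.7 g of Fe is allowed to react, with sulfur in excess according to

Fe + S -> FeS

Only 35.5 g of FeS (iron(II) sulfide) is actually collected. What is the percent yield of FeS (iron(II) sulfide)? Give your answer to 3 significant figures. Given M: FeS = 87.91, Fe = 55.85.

n(Fe) = 23.70 g / 55.85 g/mol = 0.4244 mol.
From the equation the Fe:FeS mole ratio is 1:1, so n(FeS) = 0.4244 × 1/1 = 0.4244 mol.
Mass of FeS = 0.4244 mol × 87.91 g/mol = 37.30 g.
This is the theoretical yield. Percent yield = 35.5 g / 37.30 g × 100% = 95.16%.

95.2 %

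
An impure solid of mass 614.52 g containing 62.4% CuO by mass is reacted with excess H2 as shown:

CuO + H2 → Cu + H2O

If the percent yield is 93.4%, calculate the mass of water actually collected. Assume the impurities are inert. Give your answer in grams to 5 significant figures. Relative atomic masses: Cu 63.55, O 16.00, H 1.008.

81.112 g

Pure CuO available = 614.52 g × 0.624 = 383.460 g.
M(CuO) = 63.55 + 16.00 = 79.55 g/mol.
M(H2O) = 2(1.008) + 16.00 = 18.016 g/mol.
n(CuO) = 383.460 g / 79.55 g/mol = 4.82037 mol.
From the equation the CuO:H2O mole ratio is 1:1, so n(H2O) = 4.82037 × 1/1 = 4.82037 mol.
Mass of H2O = 4.82037 mol × 18.016 g/mol = 86.8438 g.
Actual mass collected = 86.8438 g × 0.934 = 81.1121 g.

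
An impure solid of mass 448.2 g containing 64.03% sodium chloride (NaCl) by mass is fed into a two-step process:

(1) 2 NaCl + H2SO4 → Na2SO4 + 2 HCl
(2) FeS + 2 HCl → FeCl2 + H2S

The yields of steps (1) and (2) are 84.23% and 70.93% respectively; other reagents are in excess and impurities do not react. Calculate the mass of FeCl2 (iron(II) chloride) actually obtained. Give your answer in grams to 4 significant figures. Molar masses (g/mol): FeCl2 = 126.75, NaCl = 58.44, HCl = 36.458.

185.9 g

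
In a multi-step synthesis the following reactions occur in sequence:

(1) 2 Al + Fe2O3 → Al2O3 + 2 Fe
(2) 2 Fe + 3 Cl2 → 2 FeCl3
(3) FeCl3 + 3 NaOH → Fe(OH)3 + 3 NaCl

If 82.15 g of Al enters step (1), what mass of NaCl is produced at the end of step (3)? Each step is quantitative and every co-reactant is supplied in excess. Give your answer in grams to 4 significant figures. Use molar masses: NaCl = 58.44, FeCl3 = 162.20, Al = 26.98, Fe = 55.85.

n(Al) = 82.15 / 26.98 = 3.0448 mol.
Reaction (1): Al→Fe ratio 2:2 ⇒ n(Fe) = 3.0448 mol.
Reaction (2): Fe→FeCl3 ratio 2:2 ⇒ n(FeCl3) = 3.0448 mol.
Reaction (3): FeCl3→NaCl ratio 1:3 ⇒ n(NaCl) = 9.1345 mol.
Mass of NaCl = 9.1345 × 58.44 = 533.82 g.

533.8 g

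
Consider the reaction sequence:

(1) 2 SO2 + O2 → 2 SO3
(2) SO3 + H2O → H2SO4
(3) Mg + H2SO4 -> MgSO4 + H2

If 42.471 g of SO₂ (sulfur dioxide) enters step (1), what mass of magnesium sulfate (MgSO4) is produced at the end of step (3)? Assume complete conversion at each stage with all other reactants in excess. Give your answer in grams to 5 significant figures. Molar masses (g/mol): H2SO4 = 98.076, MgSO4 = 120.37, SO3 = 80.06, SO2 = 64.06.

n(SO2) = 42.471 / 64.06 = 0.662988 mol.
Reaction (1): SO2→SO3 ratio 2:2 ⇒ n(SO3) = 0.662988 mol.
Reaction (2): SO3→H2SO4 ratio 1:1 ⇒ n(H2SO4) = 0.662988 mol.
Reaction (3): H2SO4→MgSO4 ratio 1:1 ⇒ n(MgSO4) = 0.662988 mol.
Mass of MgSO4 = 0.662988 × 120.37 = 79.8038 g.

79.804 g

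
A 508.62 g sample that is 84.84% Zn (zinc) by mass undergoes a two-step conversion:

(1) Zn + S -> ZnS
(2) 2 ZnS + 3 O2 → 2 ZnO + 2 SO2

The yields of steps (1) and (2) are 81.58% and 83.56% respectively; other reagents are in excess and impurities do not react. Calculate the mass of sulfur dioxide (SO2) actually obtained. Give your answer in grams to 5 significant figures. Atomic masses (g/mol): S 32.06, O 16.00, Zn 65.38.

Pure Zn = 508.62 × 0.8484 = 431.513 g.
M(Zn) = 65.38 g/mol.
M(SO2) = 32.06 + 2(16.00) = 64.06 g/mol.
n(Zn) = 431.513 / 65.38 = 6.60008 mol.
Step 1 (Zn:ZnS = 1:1): theoretical n(ZnS) = 6.60008 mol; at 81.58% yield, n(ZnS) = 5.38434 mol.
Step 2 (ZnS:SO2 = 2:2): theoretical n(SO2) = 5.38434 mol, so theoretical mass = 5.38434 × 64.06 = 344.921 g.
At 83.56% yield, actual mass of SO2 = 344.921 × 0.8356 = 288.216 g.

288.22 g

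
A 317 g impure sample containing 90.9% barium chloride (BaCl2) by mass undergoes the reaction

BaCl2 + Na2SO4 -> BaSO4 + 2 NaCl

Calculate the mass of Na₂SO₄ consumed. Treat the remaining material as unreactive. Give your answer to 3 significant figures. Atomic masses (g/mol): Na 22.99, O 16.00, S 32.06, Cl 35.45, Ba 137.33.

197 g

Mass of pure BaCl2 = 317 g × 0.909 = 288.2 g.
M(BaCl2) = 137.33 + 2(35.45) = 208.23 g/mol.
M(Na2SO4) = 2(22.99) + 32.06 + 4(16.00) = 142.04 g/mol.
n(BaCl2) = 288.2 g / 208.23 g/mol = 1.384 mol.
From the equation the BaCl2:Na2SO4 mole ratio is 1:1, so n(Na2SO4) = 1.384 × 1/1 = 1.384 mol.
Mass of Na2SO4 = 1.384 mol × 142.04 g/mol = 196.6 g.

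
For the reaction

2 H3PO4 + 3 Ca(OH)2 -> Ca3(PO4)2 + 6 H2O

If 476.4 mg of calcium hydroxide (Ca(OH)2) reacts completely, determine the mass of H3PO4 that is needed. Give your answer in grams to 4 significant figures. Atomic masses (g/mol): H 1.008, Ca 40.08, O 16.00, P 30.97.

0.4200 g

M(Ca(OH)2) = 40.08 + 2(16.00) + 2(1.008) = 74.096 g/mol.
M(H3PO4) = 3(1.008) + 30.97 + 4(16.00) = 97.994 g/mol.
Convert: 476.4 mg = 0.47640 g.
n(Ca(OH)2) = 0.47640 g / 74.096 g/mol = 0.0064295 mol.
From the equation the Ca(OH)2:H3PO4 mole ratio is 3:2, so n(H3PO4) = 0.0064295 × 2/3 = 0.0042863 mol.
Mass of H3PO4 = 0.0042863 mol × 97.994 g/mol = 0.42003 g.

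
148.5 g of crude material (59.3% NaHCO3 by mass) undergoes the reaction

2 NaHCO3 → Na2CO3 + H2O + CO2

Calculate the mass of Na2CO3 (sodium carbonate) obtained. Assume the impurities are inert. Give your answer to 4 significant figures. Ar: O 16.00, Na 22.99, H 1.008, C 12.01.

55.55 g

Mass of pure NaHCO3 = 148.5 g × 0.593 = 88.060 g.
M(NaHCO3) = 22.99 + 1.008 + 12.01 + 3(16.00) = 84.008 g/mol.
M(Na2CO3) = 2(22.99) + 12.01 + 3(16.00) = 105.99 g/mol.
n(NaHCO3) = 88.060 g / 84.008 g/mol = 1.0482 mol.
From the equation the NaHCO3:Na2CO3 mole ratio is 2:1, so n(Na2CO3) = 1.0482 × 1/2 = 0.52412 mol.
Mass of Na2CO3 = 0.52412 mol × 105.99 g/mol = 55.551 g.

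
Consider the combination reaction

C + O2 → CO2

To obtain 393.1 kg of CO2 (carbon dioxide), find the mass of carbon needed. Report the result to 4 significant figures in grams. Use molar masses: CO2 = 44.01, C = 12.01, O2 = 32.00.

107300 g

Convert: 393.1 kg = 393100 g.
n(CO2) = 393100 g / 44.01 g/mol = 8932.1 mol.
From the equation the CO2:C mole ratio is 1:1, so n(C) = 8932.1 × 1/1 = 8932.1 mol.
Mass of C = 8932.1 mol × 12.01 g/mol = 107270 g.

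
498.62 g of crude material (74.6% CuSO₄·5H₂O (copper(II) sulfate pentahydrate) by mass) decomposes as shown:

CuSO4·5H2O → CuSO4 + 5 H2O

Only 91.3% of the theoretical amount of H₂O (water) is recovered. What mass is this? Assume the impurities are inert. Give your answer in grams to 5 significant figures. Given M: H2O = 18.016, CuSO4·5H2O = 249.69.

122.52 g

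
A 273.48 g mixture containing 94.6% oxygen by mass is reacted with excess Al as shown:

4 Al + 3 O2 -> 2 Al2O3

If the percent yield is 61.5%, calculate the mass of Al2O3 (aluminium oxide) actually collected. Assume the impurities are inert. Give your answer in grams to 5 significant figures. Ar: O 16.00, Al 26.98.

337.97 g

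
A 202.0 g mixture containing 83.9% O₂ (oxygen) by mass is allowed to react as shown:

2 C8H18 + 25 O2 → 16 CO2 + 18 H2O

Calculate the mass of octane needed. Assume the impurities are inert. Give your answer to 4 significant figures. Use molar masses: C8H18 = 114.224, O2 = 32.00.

Mass of pure O2 = 202.0 g × 0.839 = 169.48 g.
n(O2) = 169.48 g / 32.00 g/mol = 5.2962 mol.
From the equation the O2:C8H18 mole ratio is 25:2, so n(C8H18) = 5.2962 × 2/25 = 0.42370 mol.
Mass of C8H18 = 0.42370 mol × 114.224 g/mol = 48.396 g.

48.40 g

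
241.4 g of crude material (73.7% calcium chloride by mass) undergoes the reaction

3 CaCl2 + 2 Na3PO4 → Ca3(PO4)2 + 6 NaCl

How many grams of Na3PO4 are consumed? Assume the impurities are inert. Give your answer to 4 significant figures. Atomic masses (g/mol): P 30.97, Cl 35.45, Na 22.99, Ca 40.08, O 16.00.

Mass of pure CaCl2 = 241.4 g × 0.737 = 177.91 g.
M(CaCl2) = 40.08 + 2(35.45) = 110.98 g/mol.
M(Na3PO4) = 3(22.99) + 30.97 + 4(16.00) = 163.94 g/mol.
n(CaCl2) = 177.91 g / 110.98 g/mol = 1.6031 mol.
From the equation the CaCl2:Na3PO4 mole ratio is 3:2, so n(Na3PO4) = 1.6031 × 2/3 = 1.0687 mol.
Mass of Na3PO4 = 1.0687 mol × 163.94 g/mol = 175.21 g.

175.2 g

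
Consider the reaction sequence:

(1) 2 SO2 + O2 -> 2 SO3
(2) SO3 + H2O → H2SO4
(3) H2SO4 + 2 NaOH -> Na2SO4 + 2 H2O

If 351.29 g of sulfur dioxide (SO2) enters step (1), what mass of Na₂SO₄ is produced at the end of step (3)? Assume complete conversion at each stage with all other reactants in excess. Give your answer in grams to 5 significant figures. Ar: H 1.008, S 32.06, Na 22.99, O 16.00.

778.91 g

M(SO2) = 32.06 + 2(16.00) = 64.06 g/mol.
M(Na2SO4) = 2(22.99) + 32.06 + 4(16.00) = 142.04 g/mol.
n(SO2) = 351.29 / 64.06 = 5.48377 mol.
Reaction (1): SO2→SO3 ratio 2:2 ⇒ n(SO3) = 5.48377 mol.
Reaction (2): SO3→H2SO4 ratio 1:1 ⇒ n(H2SO4) = 5.48377 mol.
Reaction (3): H2SO4→Na2SO4 ratio 1:1 ⇒ n(Na2SO4) = 5.48377 mol.
Mass of Na2SO4 = 5.48377 × 142.04 = 778.914 g.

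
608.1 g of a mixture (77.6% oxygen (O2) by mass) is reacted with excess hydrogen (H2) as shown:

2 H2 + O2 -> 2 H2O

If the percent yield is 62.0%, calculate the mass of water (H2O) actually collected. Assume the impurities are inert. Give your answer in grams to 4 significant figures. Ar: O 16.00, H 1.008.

329.4 g

Pure O2 available = 608.1 g × 0.776 = 471.89 g.
M(O2) = 2(16.00) = 32.00 g/mol.
M(H2O) = 2(1.008) + 16.00 = 18.016 g/mol.
n(O2) = 471.89 g / 32.00 g/mol = 14.746 mol.
From the equation the O2:H2O mole ratio is 1:2, so n(H2O) = 14.746 × 2/1 = 29.493 mol.
Mass of H2O = 29.493 mol × 18.016 g/mol = 531.34 g.
Actual mass collected = 531.34 g × 0.620 = 329.43 g.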